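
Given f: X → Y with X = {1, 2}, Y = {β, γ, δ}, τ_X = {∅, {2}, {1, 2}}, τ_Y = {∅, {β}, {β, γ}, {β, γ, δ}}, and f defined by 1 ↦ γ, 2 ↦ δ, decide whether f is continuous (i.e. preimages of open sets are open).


f is NOT continuous.

Compute f^{-1}(U) for each U ∈ τ_Y:
  U = ∅: f^{-1}(U) = ∅ ∈ τ_X ✓.
  U = {β}: f^{-1}(U) = ∅ ∈ τ_X ✓.
  U = {β, γ}: f^{-1}(U) = {1} ∉ τ_X ✗.
  U = {β, γ, δ}: f^{-1}(U) = {1, 2} ∈ τ_X ✓.
Found U = {β, γ} with f^{-1}(U) = {1} not in τ_X. Therefore f is NOT continuous.


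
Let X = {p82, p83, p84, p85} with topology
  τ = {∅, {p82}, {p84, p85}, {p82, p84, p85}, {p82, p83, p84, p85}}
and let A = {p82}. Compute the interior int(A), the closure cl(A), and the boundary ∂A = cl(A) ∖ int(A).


int(A) = {p82}, cl(A) = {p82, p83}, ∂A = {p83}.

Closed sets in (X, τ) are complements of opens:
  closed(X, τ) = {∅, {p83}, {p82, p83}, {p83, p84, p85}, {p82, p83, p84, p85}}.
int(A) = ⋃ {U ∈ τ : U ⊆ A}. Opens contained in A: ∅, {p82}.
Taking the union of these: int(A) = {p82}.
cl(A) = ⋂ {C closed : A ⊆ C}. Closed sets containing A: {p82, p83}, {p82, p83, p84, p85}.
Intersecting these: cl(A) = {p82, p83}.
∂A = cl(A) ∖ int(A) = {p82, p83} ∖ {p82} = {p83}.


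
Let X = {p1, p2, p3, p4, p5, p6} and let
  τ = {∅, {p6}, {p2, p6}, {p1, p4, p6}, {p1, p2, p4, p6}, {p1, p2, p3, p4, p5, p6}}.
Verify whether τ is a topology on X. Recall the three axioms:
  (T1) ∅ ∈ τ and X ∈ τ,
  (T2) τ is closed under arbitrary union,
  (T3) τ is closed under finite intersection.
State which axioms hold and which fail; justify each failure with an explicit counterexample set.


τ IS a topology on X.

Axiom (T1): ∅ ∈ τ? Yes; X ∈ τ? Yes.
Axiom (T2/T3): check pairwise unions and intersections of members of τ.
All pairwise intersections and unions checked — each lies in τ. Therefore τ satisfies (T1), (T2), (T3): it IS a topology on X.


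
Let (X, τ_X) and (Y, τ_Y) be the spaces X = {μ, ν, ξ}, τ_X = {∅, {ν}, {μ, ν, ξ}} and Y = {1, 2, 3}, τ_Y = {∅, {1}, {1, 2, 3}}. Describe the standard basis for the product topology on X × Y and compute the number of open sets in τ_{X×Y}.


Basis B = {∅ × ∅, {ν} × {1}, {μ, ν, ξ} × {1}, {ν} × {1, 2, 3}, {μ, ν, ξ} × {1, 2, 3}}; |τ_{X×Y}| = 6.

Enumerate products U × V with U ∈ τ_X, V ∈ τ_Y (deduplicated):
  ∅ × ∅ = {} (∅)
  {ν} × {1} = {(ν,1)}
  {μ, ν, ξ} × {1} = {(μ,1), (ν,1), (ξ,1)}
  {ν} × {1, 2, 3} = {(ν,1), (ν,2), (ν,3)}
  {μ, ν, ξ} × {1, 2, 3} = {(μ,1), (μ,2), (μ,3), (ν,1), (ν,2), (ν,3), (ξ,1), (ξ,2), (ξ,3)}
These 5 distinct sets form the basis B.
Close under arbitrary unions to get τ_{X×Y}; counting gives |τ_{X×Y}| = 6.


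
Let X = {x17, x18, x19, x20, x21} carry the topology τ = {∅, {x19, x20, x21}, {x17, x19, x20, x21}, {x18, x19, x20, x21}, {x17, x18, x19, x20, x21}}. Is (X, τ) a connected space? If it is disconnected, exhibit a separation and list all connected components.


(X, τ) is connected.

Find clopen sets (U ∈ τ with X ∖ U ∈ τ):
  U = ∅, X ∖ U = {x17, x18, x19, x20, x21} — both open, so U is clopen.
  U = {x17, x18, x19, x20, x21}, X ∖ U = ∅ — both open, so U is clopen.
Only trivial clopens (∅ and X) exist, so (X, τ) is connected.
Compute connected components by grouping points that agree on all clopens:
  component: {x17, x18, x19, x20, x21}


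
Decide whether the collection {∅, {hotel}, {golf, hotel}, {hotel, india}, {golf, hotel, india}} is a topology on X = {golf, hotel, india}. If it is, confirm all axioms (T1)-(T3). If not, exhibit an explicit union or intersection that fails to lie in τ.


τ IS a topology on X.

Axiom (T1): ∅ ∈ τ? Yes; X ∈ τ? Yes.
Axiom (T2/T3): check pairwise unions and intersections of members of τ.
All pairwise intersections and unions checked — each lies in τ. Therefore τ satisfies (T1), (T2), (T3): it IS a topology on X.


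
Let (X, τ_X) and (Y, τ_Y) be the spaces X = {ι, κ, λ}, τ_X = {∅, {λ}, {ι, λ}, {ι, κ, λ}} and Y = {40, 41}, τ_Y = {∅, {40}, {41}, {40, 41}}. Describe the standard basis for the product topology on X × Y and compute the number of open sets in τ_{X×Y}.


Basis B = {∅ × ∅, {λ} × {40}, {λ} × {41}, {ι, λ} × {40}, {ι, λ} × {41}, {λ} × {40, 41}, {ι, κ, λ} × {40}, {ι, κ, λ} × {41}, {ι, λ} × {40, 41}, {ι, κ, λ} × {40, 41}}; |τ_{X×Y}| = 16.

Enumerate products U × V with U ∈ τ_X, V ∈ τ_Y (deduplicated):
  ∅ × ∅ = {} (∅)
  {λ} × {40} = {(λ,40)}
  {λ} × {41} = {(λ,41)}
  {ι, λ} × {40} = {(ι,40), (λ,40)}
  {ι, λ} × {41} = {(ι,41), (λ,41)}
  {λ} × {40, 41} = {(λ,40), (λ,41)}
  {ι, κ, λ} × {40} = {(ι,40), (κ,40), (λ,40)}
  {ι, κ, λ} × {41} = {(ι,41), (κ,41), (λ,41)}
  {ι, λ} × {40, 41} = {(ι,40), (ι,41), (λ,40), (λ,41)}
  {ι, κ, λ} × {40, 41} = {(ι,40), (ι,41), (κ,40), (κ,41), (λ,40), (λ,41)}
These 10 distinct sets form the basis B.
Close under arbitrary unions to get τ_{X×Y}; counting gives |τ_{X×Y}| = 16.


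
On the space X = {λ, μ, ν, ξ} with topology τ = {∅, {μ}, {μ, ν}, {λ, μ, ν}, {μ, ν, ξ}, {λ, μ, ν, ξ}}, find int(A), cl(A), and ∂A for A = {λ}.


int(A) = ∅, cl(A) = {λ}, ∂A = {λ}.

Closed sets in (X, τ) are complements of opens:
  closed(X, τ) = {∅, {λ}, {ξ}, {λ, ξ}, {λ, ν, ξ}, {λ, μ, ν, ξ}}.
int(A) = ⋃ {U ∈ τ : U ⊆ A}. Opens contained in A: ∅.
Taking the union of these: int(A) = ∅.
cl(A) = ⋂ {C closed : A ⊆ C}. Closed sets containing A: {λ}, {λ, ξ}, {λ, ν, ξ}, {λ, μ, ν, ξ}.
Intersecting these: cl(A) = {λ}.
∂A = cl(A) ∖ int(A) = {λ} ∖ ∅ = {λ}.


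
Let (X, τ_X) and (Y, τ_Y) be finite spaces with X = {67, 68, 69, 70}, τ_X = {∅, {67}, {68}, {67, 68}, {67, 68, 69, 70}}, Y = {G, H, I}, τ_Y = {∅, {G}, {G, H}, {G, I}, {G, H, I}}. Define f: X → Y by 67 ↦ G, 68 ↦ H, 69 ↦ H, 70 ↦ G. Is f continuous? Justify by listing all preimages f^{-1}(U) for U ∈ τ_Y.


f is NOT continuous.

Compute f^{-1}(U) for each U ∈ τ_Y:
  U = ∅: f^{-1}(U) = ∅ ∈ τ_X ✓.
  U = {G}: f^{-1}(U) = {67, 70} ∉ τ_X ✗.
  U = {G, H}: f^{-1}(U) = {67, 68, 69, 70} ∈ τ_X ✓.
  U = {G, I}: f^{-1}(U) = {67, 70} ∉ τ_X ✗.
  U = {G, H, I}: f^{-1}(U) = {67, 68, 69, 70} ∈ τ_X ✓.
Found U = {G} with f^{-1}(U) = {67, 70} not in τ_X. Therefore f is NOT continuous.


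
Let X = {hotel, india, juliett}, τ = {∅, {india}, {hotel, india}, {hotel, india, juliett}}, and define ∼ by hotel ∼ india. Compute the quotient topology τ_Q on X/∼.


X/∼ = {[hotel=india], [juliett]}; |τ_Q| = 3.

Equivalence classes: [hotel=india], [juliett].
Quotient map π: X → X/∼ sends hotel ↦ [hotel=india], india ↦ [hotel=india], juliett ↦ [juliett].
For each subset V ⊆ X/∼, compute π^{-1}(V) ⊆ X and check whether π^{-1}(V) ∈ τ. V is open in τ_Q iff π^{-1}(V) ∈ τ.
  V = {}: π^{-1}(V) = ∅ ∈ τ ✓.
  V = {[hotel=india]}: π^{-1}(V) = {hotel, india} ∈ τ ✓.
  V = {[juliett]}: π^{-1}(V) = {juliett} ∉ τ ✗.
  V = {[hotel=india], [juliett]}: π^{-1}(V) = {hotel, india, juliett} ∈ τ ✓.
Open sets in the quotient: τ_Q = {{}, {[hotel=india]}, {[hotel=india], [juliett]}} (3 elements).


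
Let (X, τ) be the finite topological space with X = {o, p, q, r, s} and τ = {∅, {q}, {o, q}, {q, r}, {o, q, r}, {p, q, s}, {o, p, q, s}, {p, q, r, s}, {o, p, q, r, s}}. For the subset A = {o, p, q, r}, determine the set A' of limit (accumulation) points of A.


A' = {o, p, r, s}

For each x ∈ X, list the open sets U ∈ τ with x ∈ U, then check whether U ∩ (A ∖ {x}) ≠ ∅ for every such U.
  x = o: opens ∋ x are {o, q}, {o, q, r}, {o, p, q, s}, {o, p, q, r, s}; each meets A ∖ {o}, so x IS a limit point.
  x = p: opens ∋ x are {p, q, s}, {o, p, q, s}, {p, q, r, s}, {o, p, q, r, s}; each meets A ∖ {p}, so x IS a limit point.
  x = q: open {q} ∋ x has {q} ∩ (A ∖ {q}) = ∅, so x is NOT a limit point.
  x = r: opens ∋ x are {q, r}, {o, q, r}, {p, q, r, s}, {o, p, q, r, s}; each meets A ∖ {r}, so x IS a limit point.
  x = s: opens ∋ x are {p, q, s}, {o, p, q, s}, {p, q, r, s}, {o, p, q, r, s}; each meets A ∖ {s}, so x IS a limit point.
Collecting: A' = {o, p, r, s}.


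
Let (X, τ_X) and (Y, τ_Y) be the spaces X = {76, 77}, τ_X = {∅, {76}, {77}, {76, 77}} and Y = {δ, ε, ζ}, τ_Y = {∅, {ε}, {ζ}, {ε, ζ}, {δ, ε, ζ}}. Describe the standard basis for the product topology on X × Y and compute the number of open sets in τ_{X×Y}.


Basis B = {∅ × ∅, {76} × {ε}, {76} × {ζ}, {77} × {ε}, {77} × {ζ}, {76} × {ε, ζ}, {76, 77} × {ε}, {76, 77} × {ζ}, {77} × {ε, ζ}, {76} × {δ, ε, ζ}, {77} × {δ, ε, ζ}, {76, 77} × {ε, ζ}, {76, 77} × {δ, ε, ζ}}; |τ_{X×Y}| = 25.

Enumerate products U × V with U ∈ τ_X, V ∈ τ_Y (deduplicated):
  ∅ × ∅ = {} (∅)
  {76} × {ε} = {(76,ε)}
  {76} × {ζ} = {(76,ζ)}
  {77} × {ε} = {(77,ε)}
  {77} × {ζ} = {(77,ζ)}
  {76} × {ε, ζ} = {(76,ε), (76,ζ)}
  {76, 77} × {ε} = {(76,ε), (77,ε)}
  {76, 77} × {ζ} = {(76,ζ), (77,ζ)}
  {77} × {ε, ζ} = {(77,ε), (77,ζ)}
  {76} × {δ, ε, ζ} = {(76,δ), (76,ε), (76,ζ)}
  {77} × {δ, ε, ζ} = {(77,δ), (77,ε), (77,ζ)}
  {76, 77} × {ε, ζ} = {(76,ε), (76,ζ), (77,ε), (77,ζ)}
  {76, 77} × {δ, ε, ζ} = {(76,δ), (76,ε), (76,ζ), (77,δ), (77,ε), (77,ζ)}
These 13 distinct sets form the basis B.
Close under arbitrary unions to get τ_{X×Y}; counting gives |τ_{X×Y}| = 25.


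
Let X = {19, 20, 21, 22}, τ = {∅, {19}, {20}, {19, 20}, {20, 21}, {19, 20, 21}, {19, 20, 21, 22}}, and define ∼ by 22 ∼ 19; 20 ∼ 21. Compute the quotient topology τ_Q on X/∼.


X/∼ = {[19=22], [20=21]}; |τ_Q| = 3.

Equivalence classes: [19=22], [20=21].
Quotient map π: X → X/∼ sends 19 ↦ [19=22], 20 ↦ [20=21], 21 ↦ [20=21], 22 ↦ [19=22].
For each subset V ⊆ X/∼, compute π^{-1}(V) ⊆ X and check whether π^{-1}(V) ∈ τ. V is open in τ_Q iff π^{-1}(V) ∈ τ.
  V = {}: π^{-1}(V) = ∅ ∈ τ ✓.
  V = {[19=22]}: π^{-1}(V) = {19, 22} ∉ τ ✗.
  V = {[20=21]}: π^{-1}(V) = {20, 21} ∈ τ ✓.
  V = {[19=22], [20=21]}: π^{-1}(V) = {19, 20, 21, 22} ∈ τ ✓.
Open sets in the quotient: τ_Q = {{}, {[20=21]}, {[19=22], [20=21]}} (3 elements).


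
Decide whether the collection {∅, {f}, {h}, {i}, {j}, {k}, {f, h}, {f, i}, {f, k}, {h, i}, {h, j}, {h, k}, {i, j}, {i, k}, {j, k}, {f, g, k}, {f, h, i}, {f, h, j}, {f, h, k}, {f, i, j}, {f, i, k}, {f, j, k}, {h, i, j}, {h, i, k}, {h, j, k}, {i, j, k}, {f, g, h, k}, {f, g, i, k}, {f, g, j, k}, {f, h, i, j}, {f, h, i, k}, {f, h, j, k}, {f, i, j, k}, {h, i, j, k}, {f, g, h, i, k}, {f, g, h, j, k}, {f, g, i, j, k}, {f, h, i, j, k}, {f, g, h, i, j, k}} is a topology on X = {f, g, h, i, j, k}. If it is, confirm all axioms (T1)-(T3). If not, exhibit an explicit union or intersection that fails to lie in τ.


τ is NOT a topology on X.

Axiom (T1): ∅ ∈ τ? Yes; X ∈ τ? Yes.
Axiom (T2/T3): check pairwise unions and intersections of members of τ.
Counterexample for (T2): {f} ∪ {j} = {f, j} ∉ τ. Therefore τ is NOT a topology.


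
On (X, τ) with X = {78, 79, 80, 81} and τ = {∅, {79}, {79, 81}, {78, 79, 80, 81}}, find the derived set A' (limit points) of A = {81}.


A' = {78, 80}

For each x ∈ X, list the open sets U ∈ τ with x ∈ U, then check whether U ∩ (A ∖ {x}) ≠ ∅ for every such U.
  x = 78: opens ∋ x are {78, 79, 80, 81}; each meets A ∖ {78}, so x IS a limit point.
  x = 79: open {79} ∋ x has {79} ∩ (A ∖ {79}) = ∅, so x is NOT a limit point.
  x = 80: opens ∋ x are {78, 79, 80, 81}; each meets A ∖ {80}, so x IS a limit point.
  x = 81: open {79, 81} ∋ x has {79, 81} ∩ (A ∖ {81}) = ∅, so x is NOT a limit point.
Collecting: A' = {78, 80}.


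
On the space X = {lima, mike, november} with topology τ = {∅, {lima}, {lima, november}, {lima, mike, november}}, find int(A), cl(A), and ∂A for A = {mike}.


int(A) = ∅, cl(A) = {mike}, ∂A = {mike}.

Closed sets in (X, τ) are complements of opens:
  closed(X, τ) = {∅, {mike}, {mike, november}, {lima, mike, november}}.
int(A) = ⋃ {U ∈ τ : U ⊆ A}. Opens contained in A: ∅.
Taking the union of these: int(A) = ∅.
cl(A) = ⋂ {C closed : A ⊆ C}. Closed sets containing A: {mike}, {mike, november}, {lima, mike, november}.
Intersecting these: cl(A) = {mike}.
∂A = cl(A) ∖ int(A) = {mike} ∖ ∅ = {mike}.


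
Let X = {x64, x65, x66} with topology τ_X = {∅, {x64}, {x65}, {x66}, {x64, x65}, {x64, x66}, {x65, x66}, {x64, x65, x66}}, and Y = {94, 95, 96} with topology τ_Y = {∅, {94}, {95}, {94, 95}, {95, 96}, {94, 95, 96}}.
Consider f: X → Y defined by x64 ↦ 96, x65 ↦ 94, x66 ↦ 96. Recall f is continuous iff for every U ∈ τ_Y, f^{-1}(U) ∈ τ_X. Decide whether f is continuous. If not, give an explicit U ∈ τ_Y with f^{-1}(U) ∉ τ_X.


f IS continuous.

Compute f^{-1}(U) for each U ∈ τ_Y:
  U = ∅: f^{-1}(U) = ∅ ∈ τ_X ✓.
  U = {94}: f^{-1}(U) = {x65} ∈ τ_X ✓.
  U = {95}: f^{-1}(U) = ∅ ∈ τ_X ✓.
  U = {94, 95}: f^{-1}(U) = {x65} ∈ τ_X ✓.
  U = {95, 96}: f^{-1}(U) = {x64, x66} ∈ τ_X ✓.
  U = {94, 95, 96}: f^{-1}(U) = {x64, x65, x66} ∈ τ_X ✓.
Every preimage lies in τ_X, so f IS continuous.


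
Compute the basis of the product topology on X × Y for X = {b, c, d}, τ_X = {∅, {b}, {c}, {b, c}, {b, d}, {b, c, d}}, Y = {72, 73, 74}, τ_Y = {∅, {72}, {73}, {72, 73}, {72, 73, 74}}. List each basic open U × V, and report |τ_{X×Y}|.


Basis B = {∅ × ∅, {b} × {72}, {b} × {73}, {c} × {72}, {c} × {73}, {b} × {72, 73}, {b, c} × {72}, {b, d} × {72}, {b, c} × {73}, {b, d} × {73}, {c} × {72, 73}, {b} × {72, 73, 74}, {b, c, d} × {72}, {b, c, d} × {73}, {c} × {72, 73, 74}, {b, c} × {72, 73}, {b, d} × {72, 73}, {b, c} × {72, 73, 74}, {b, d} × {72, 73, 74}, {b, c, d} × {72, 73}, {b, c, d} × {72, 73, 74}}; |τ_{X×Y}| = 70.

Enumerate products U × V with U ∈ τ_X, V ∈ τ_Y (deduplicated):
  ∅ × ∅ = {} (∅)
  {b} × {72} = {(b,72)}
  {b} × {73} = {(b,73)}
  {c} × {72} = {(c,72)}
  {c} × {73} = {(c,73)}
  {b} × {72, 73} = {(b,72), (b,73)}
  {b, c} × {72} = {(b,72), (c,72)}
  {b, d} × {72} = {(b,72), (d,72)}
  {b, c} × {73} = {(b,73), (c,73)}
  {b, d} × {73} = {(b,73), (d,73)}
  {c} × {72, 73} = {(c,72), (c,73)}
  {b} × {72, 73, 74} = {(b,72), (b,73), (b,74)}
  {b, c, d} × {72} = {(b,72), (c,72), (d,72)}
  {b, c, d} × {73} = {(b,73), (c,73), (d,73)}
  {c} × {72, 73, 74} = {(c,72), (c,73), (c,74)}
  {b, c} × {72, 73} = {(b,72), (b,73), (c,72), (c,73)}
  {b, d} × {72, 73} = {(b,72), (b,73), (d,72), (d,73)}
  {b, c} × {72, 73, 74} = {(b,72), (b,73), (b,74), (c,72), (c,73), (c,74)}
  {b, d} × {72, 73, 74} = {(b,72), (b,73), (b,74), (d,72), (d,73), (d,74)}
  {b, c, d} × {72, 73} = {(b,72), (b,73), (c,72), (c,73), (d,72), (d,73)}
  {b, c, d} × {72, 73, 74} = {(b,72), (b,73), (b,74), (c,72), (c,73), (c,74), (d,72), (d,73), (d,74)}
These 21 distinct sets form the basis B.
Close under arbitrary unions to get τ_{X×Y}; counting gives |τ_{X×Y}| = 70.


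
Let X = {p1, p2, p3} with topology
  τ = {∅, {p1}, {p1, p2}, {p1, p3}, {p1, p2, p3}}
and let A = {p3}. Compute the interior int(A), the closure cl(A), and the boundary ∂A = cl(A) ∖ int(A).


int(A) = ∅, cl(A) = {p3}, ∂A = {p3}.

Closed sets in (X, τ) are complements of opens:
  closed(X, τ) = {∅, {p2}, {p3}, {p2, p3}, {p1, p2, p3}}.
int(A) = ⋃ {U ∈ τ : U ⊆ A}. Opens contained in A: ∅.
Taking the union of these: int(A) = ∅.
cl(A) = ⋂ {C closed : A ⊆ C}. Closed sets containing A: {p3}, {p2, p3}, {p1, p2, p3}.
Intersecting these: cl(A) = {p3}.
∂A = cl(A) ∖ int(A) = {p3} ∖ ∅ = {p3}.


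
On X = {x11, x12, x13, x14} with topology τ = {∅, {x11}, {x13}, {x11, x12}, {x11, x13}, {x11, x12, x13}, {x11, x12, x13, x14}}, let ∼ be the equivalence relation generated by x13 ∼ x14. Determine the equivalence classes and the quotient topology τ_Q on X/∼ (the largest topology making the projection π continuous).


X/∼ = {[x11], [x12], [x13=x14]}; |τ_Q| = 4.

Equivalence classes: [x11], [x12], [x13=x14].
Quotient map π: X → X/∼ sends x11 ↦ [x11], x12 ↦ [x12], x13 ↦ [x13=x14], x14 ↦ [x13=x14].
For each subset V ⊆ X/∼, compute π^{-1}(V) ⊆ X and check whether π^{-1}(V) ∈ τ. V is open in τ_Q iff π^{-1}(V) ∈ τ.
  V = {}: π^{-1}(V) = ∅ ∈ τ ✓.
  V = {[x11]}: π^{-1}(V) = {x11} ∈ τ ✓.
  V = {[x12]}: π^{-1}(V) = {x12} ∉ τ ✗.
  V = {[x11], [x12]}: π^{-1}(V) = {x11, x12} ∈ τ ✓.
  V = {[x13=x14]}: π^{-1}(V) = {x13, x14} ∉ τ ✗.
  V = {[x11], [x13=x14]}: π^{-1}(V) = {x11, x13, x14} ∉ τ ✗.
  V = {[x12], [x13=x14]}: π^{-1}(V) = {x12, x13, x14} ∉ τ ✗.
  V = {[x11], [x12], [x13=x14]}: π^{-1}(V) = {x11, x12, x13, x14} ∈ τ ✓.
Open sets in the quotient: τ_Q = {{}, {[x11]}, {[x11], [x12]}, {[x11], [x12], [x13=x14]}} (4 elements).


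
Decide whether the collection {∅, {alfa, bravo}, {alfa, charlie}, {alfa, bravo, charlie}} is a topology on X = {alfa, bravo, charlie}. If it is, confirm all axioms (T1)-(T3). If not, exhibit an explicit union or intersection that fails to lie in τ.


τ is NOT a topology on X.

Axiom (T1): ∅ ∈ τ? Yes; X ∈ τ? Yes.
Axiom (T2/T3): check pairwise unions and intersections of members of τ.
Counterexample for (T3): {alfa, bravo} ∩ {alfa, charlie} = {alfa} ∉ τ. Therefore τ is NOT a topology.


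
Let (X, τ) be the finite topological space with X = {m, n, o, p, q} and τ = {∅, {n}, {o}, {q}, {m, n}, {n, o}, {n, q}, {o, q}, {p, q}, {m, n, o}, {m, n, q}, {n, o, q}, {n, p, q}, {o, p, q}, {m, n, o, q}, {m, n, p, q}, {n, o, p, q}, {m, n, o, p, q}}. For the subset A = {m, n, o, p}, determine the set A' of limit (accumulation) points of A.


A' = {m}

For each x ∈ X, list the open sets U ∈ τ with x ∈ U, then check whether U ∩ (A ∖ {x}) ≠ ∅ for every such U.
  x = m: opens ∋ x are {m, n}, {m, n, o}, {m, n, q}, {m, n, o, q}, {m, n, p, q}, {m, n, o, p, q}; each meets A ∖ {m}, so x IS a limit point.
  x = n: open {n} ∋ x has {n} ∩ (A ∖ {n}) = ∅, so x is NOT a limit point.
  x = o: open {o} ∋ x has {o} ∩ (A ∖ {o}) = ∅, so x is NOT a limit point.
  x = p: open {p, q} ∋ x has {p, q} ∩ (A ∖ {p}) = ∅, so x is NOT a limit point.
  x = q: open {q} ∋ x has {q} ∩ (A ∖ {q}) = ∅, so x is NOT a limit point.
Collecting: A' = {m}.


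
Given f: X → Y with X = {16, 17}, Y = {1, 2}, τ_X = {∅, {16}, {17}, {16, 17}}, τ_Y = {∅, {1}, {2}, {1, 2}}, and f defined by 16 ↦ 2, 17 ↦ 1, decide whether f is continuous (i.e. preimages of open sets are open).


f IS continuous.

Compute f^{-1}(U) for each U ∈ τ_Y:
  U = ∅: f^{-1}(U) = ∅ ∈ τ_X ✓.
  U = {1}: f^{-1}(U) = {17} ∈ τ_X ✓.
  U = {2}: f^{-1}(U) = {16} ∈ τ_X ✓.
  U = {1, 2}: f^{-1}(U) = {16, 17} ∈ τ_X ✓.
Every preimage lies in τ_X, so f IS continuous.


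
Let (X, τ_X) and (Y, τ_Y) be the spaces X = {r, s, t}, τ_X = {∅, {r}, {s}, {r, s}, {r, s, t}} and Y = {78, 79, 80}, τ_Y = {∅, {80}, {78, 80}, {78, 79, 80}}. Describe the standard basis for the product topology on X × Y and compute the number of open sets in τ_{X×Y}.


Basis B = {∅ × ∅, {r} × {80}, {s} × {80}, {r} × {78, 80}, {r, s} × {80}, {s} × {78, 80}, {r} × {78, 79, 80}, {r, s, t} × {80}, {s} × {78, 79, 80}, {r, s} × {78, 80}, {r, s} × {78, 79, 80}, {r, s, t} × {78, 80}, {r, s, t} × {78, 79, 80}}; |τ_{X×Y}| = 30.

Enumerate products U × V with U ∈ τ_X, V ∈ τ_Y (deduplicated):
  ∅ × ∅ = {} (∅)
  {r} × {80} = {(r,80)}
  {s} × {80} = {(s,80)}
  {r} × {78, 80} = {(r,78), (r,80)}
  {r, s} × {80} = {(r,80), (s,80)}
  {s} × {78, 80} = {(s,78), (s,80)}
  {r} × {78, 79, 80} = {(r,78), (r,79), (r,80)}
  {r, s, t} × {80} = {(r,80), (s,80), (t,80)}
  {s} × {78, 79, 80} = {(s,78), (s,79), (s,80)}
  {r, s} × {78, 80} = {(r,78), (r,80), (s,78), (s,80)}
  {r, s} × {78, 79, 80} = {(r,78), (r,79), (r,80), (s,78), (s,79), (s,80)}
  {r, s, t} × {78, 80} = {(r,78), (r,80), (s,78), (s,80), (t,78), (t,80)}
  {r, s, t} × {78, 79, 80} = {(r,78), (r,79), (r,80), (s,78), (s,79), (s,80), (t,78), (t,79), (t,80)}
These 13 distinct sets form the basis B.
Close under arbitrary unions to get τ_{X×Y}; counting gives |τ_{X×Y}| = 30.


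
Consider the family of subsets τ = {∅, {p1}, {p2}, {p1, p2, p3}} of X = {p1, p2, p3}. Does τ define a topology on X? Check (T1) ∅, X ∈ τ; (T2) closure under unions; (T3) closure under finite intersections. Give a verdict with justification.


τ is NOT a topology on X.

Axiom (T1): ∅ ∈ τ? Yes; X ∈ τ? Yes.
Axiom (T2/T3): check pairwise unions and intersections of members of τ.
Counterexample for (T2): {p1} ∪ {p2} = {p1, p2} ∉ τ. Therefore τ is NOT a topology.


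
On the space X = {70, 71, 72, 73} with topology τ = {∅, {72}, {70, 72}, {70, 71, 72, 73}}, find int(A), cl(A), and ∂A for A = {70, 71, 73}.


int(A) = ∅, cl(A) = {70, 71, 73}, ∂A = {70, 71, 73}.

Closed sets in (X, τ) are complements of opens:
  closed(X, τ) = {∅, {71, 73}, {70, 71, 73}, {70, 71, 72, 73}}.
int(A) = ⋃ {U ∈ τ : U ⊆ A}. Opens contained in A: ∅.
Taking the union of these: int(A) = ∅.
cl(A) = ⋂ {C closed : A ⊆ C}. Closed sets containing A: {70, 71, 73}, {70, 71, 72, 73}.
Intersecting these: cl(A) = {70, 71, 73}.
∂A = cl(A) ∖ int(A) = {70, 71, 73} ∖ ∅ = {70, 71, 73}.


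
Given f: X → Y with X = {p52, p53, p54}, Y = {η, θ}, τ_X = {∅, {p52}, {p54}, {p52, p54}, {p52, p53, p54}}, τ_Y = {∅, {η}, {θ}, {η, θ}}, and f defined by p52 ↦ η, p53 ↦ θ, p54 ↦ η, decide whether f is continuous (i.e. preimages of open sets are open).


f is NOT continuous.

Compute f^{-1}(U) for each U ∈ τ_Y:
  U = ∅: f^{-1}(U) = ∅ ∈ τ_X ✓.
  U = {η}: f^{-1}(U) = {p52, p54} ∈ τ_X ✓.
  U = {θ}: f^{-1}(U) = {p53} ∉ τ_X ✗.
  U = {η, θ}: f^{-1}(U) = {p52, p53, p54} ∈ τ_X ✓.
Found U = {θ} with f^{-1}(U) = {p53} not in τ_X. Therefore f is NOT continuous.


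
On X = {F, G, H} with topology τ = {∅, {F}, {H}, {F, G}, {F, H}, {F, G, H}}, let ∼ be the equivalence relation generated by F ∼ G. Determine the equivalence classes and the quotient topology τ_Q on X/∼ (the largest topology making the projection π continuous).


X/∼ = {[F=G], [H]}; |τ_Q| = 4.

Equivalence classes: [F=G], [H].
Quotient map π: X → X/∼ sends F ↦ [F=G], G ↦ [F=G], H ↦ [H].
For each subset V ⊆ X/∼, compute π^{-1}(V) ⊆ X and check whether π^{-1}(V) ∈ τ. V is open in τ_Q iff π^{-1}(V) ∈ τ.
  V = {}: π^{-1}(V) = ∅ ∈ τ ✓.
  V = {[F=G]}: π^{-1}(V) = {F, G} ∈ τ ✓.
  V = {[H]}: π^{-1}(V) = {H} ∈ τ ✓.
  V = {[F=G], [H]}: π^{-1}(V) = {F, G, H} ∈ τ ✓.
Open sets in the quotient: τ_Q = {{}, {[F=G]}, {[H]}, {[F=G], [H]}} (4 elements).


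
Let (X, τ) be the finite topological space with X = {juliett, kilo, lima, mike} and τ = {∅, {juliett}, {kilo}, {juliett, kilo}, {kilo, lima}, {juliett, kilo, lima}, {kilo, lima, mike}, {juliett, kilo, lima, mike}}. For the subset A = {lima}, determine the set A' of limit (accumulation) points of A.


A' = {mike}

For each x ∈ X, list the open sets U ∈ τ with x ∈ U, then check whether U ∩ (A ∖ {x}) ≠ ∅ for every such U.
  x = juliett: open {juliett} ∋ x has {juliett} ∩ (A ∖ {juliett}) = ∅, so x is NOT a limit point.
  x = kilo: open {kilo} ∋ x has {kilo} ∩ (A ∖ {kilo}) = ∅, so x is NOT a limit point.
  x = lima: open {kilo, lima} ∋ x has {kilo, lima} ∩ (A ∖ {lima}) = ∅, so x is NOT a limit point.
  x = mike: opens ∋ x are {kilo, lima, mike}, {juliett, kilo, lima, mike}; each meets A ∖ {mike}, so x IS a limit point.
Collecting: A' = {mike}.


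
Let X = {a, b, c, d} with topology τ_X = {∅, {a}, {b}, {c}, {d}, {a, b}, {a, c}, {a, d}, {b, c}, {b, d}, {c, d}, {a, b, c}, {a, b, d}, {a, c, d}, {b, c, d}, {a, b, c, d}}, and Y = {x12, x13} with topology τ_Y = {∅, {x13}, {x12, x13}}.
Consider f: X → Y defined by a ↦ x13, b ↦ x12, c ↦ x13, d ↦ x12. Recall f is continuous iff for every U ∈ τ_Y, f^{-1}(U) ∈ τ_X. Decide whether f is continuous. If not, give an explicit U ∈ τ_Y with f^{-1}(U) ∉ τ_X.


f IS continuous.

Compute f^{-1}(U) for each U ∈ τ_Y:
  U = ∅: f^{-1}(U) = ∅ ∈ τ_X ✓.
  U = {x13}: f^{-1}(U) = {a, c} ∈ τ_X ✓.
  U = {x12, x13}: f^{-1}(U) = {a, b, c, d} ∈ τ_X ✓.
Every preimage lies in τ_X, so f IS continuous.


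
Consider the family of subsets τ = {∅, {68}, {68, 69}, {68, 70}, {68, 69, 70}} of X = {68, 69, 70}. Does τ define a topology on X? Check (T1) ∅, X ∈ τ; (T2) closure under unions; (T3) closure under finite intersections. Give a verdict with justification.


τ IS a topology on X.

Axiom (T1): ∅ ∈ τ? Yes; X ∈ τ? Yes.
Axiom (T2/T3): check pairwise unions and intersections of members of τ.
All pairwise intersections and unions checked — each lies in τ. Therefore τ satisfies (T1), (T2), (T3): it IS a topology on X.


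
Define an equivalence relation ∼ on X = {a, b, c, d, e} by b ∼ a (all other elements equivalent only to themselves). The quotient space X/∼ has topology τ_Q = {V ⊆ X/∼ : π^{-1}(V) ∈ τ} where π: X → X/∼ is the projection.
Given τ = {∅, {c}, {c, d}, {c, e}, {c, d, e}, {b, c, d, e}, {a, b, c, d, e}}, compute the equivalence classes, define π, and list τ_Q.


X/∼ = {[a=b], [c], [d], [e]}; |τ_Q| = 6.

Equivalence classes: [a=b], [c], [d], [e].
Quotient map π: X → X/∼ sends a ↦ [a=b], b ↦ [a=b], c ↦ [c], d ↦ [d], e ↦ [e].
For each subset V ⊆ X/∼, compute π^{-1}(V) ⊆ X and check whether π^{-1}(V) ∈ τ. V is open in τ_Q iff π^{-1}(V) ∈ τ.
  V = {}: π^{-1}(V) = ∅ ∈ τ ✓.
  V = {[a=b]}: π^{-1}(V) = {a, b} ∉ τ ✗.
  V = {[c]}: π^{-1}(V) = {c} ∈ τ ✓.
  V = {[a=b], [c]}: π^{-1}(V) = {a, b, c} ∉ τ ✗.
  V = {[d]}: π^{-1}(V) = {d} ∉ τ ✗.
  V = {[a=b], [d]}: π^{-1}(V) = {a, b, d} ∉ τ ✗.
  V = {[c], [d]}: π^{-1}(V) = {c, d} ∈ τ ✓.
  V = {[a=b], [c], [d]}: π^{-1}(V) = {a, b, c, d} ∉ τ ✗.
  V = {[e]}: π^{-1}(V) = {e} ∉ τ ✗.
  V = {[a=b], [e]}: π^{-1}(V) = {a, b, e} ∉ τ ✗.
  V = {[c], [e]}: π^{-1}(V) = {c, e} ∈ τ ✓.
  V = {[a=b], [c], [e]}: π^{-1}(V) = {a, b, c, e} ∉ τ ✗.
  V = {[d], [e]}: π^{-1}(V) = {d, e} ∉ τ ✗.
  V = {[a=b], [d], [e]}: π^{-1}(V) = {a, b, d, e} ∉ τ ✗.
  V = {[c], [d], [e]}: π^{-1}(V) = {c, d, e} ∈ τ ✓.
  V = {[a=b], [c], [d], [e]}: π^{-1}(V) = {a, b, c, d, e} ∈ τ ✓.
Open sets in the quotient: τ_Q = {{}, {[c]}, {[c], [d]}, {[c], [e]}, {[c], [d], [e]}, {[a=b], [c], [d], [e]}} (6 elements).


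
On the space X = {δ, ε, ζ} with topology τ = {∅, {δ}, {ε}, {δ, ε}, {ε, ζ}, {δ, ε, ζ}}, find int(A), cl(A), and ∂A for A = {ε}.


int(A) = {ε}, cl(A) = {ε, ζ}, ∂A = {ζ}.

Closed sets in (X, τ) are complements of opens:
  closed(X, τ) = {∅, {δ}, {ζ}, {δ, ζ}, {ε, ζ}, {δ, ε, ζ}}.
int(A) = ⋃ {U ∈ τ : U ⊆ A}. Opens contained in A: ∅, {ε}.
Taking the union of these: int(A) = {ε}.
cl(A) = ⋂ {C closed : A ⊆ C}. Closed sets containing A: {ε, ζ}, {δ, ε, ζ}.
Intersecting these: cl(A) = {ε, ζ}.
∂A = cl(A) ∖ int(A) = {ε, ζ} ∖ {ε} = {ζ}.


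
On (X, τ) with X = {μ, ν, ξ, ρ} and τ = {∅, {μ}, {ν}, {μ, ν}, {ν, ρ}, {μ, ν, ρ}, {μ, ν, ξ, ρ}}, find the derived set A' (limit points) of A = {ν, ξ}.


A' = {ξ, ρ}

For each x ∈ X, list the open sets U ∈ τ with x ∈ U, then check whether U ∩ (A ∖ {x}) ≠ ∅ for every such U.
  x = μ: open {μ} ∋ x has {μ} ∩ (A ∖ {μ}) = ∅, so x is NOT a limit point.
  x = ν: open {ν} ∋ x has {ν} ∩ (A ∖ {ν}) = ∅, so x is NOT a limit point.
  x = ξ: opens ∋ x are {μ, ν, ξ, ρ}; each meets A ∖ {ξ}, so x IS a limit point.
  x = ρ: opens ∋ x are {ν, ρ}, {μ, ν, ρ}, {μ, ν, ξ, ρ}; each meets A ∖ {ρ}, so x IS a limit point.
Collecting: A' = {ξ, ρ}.


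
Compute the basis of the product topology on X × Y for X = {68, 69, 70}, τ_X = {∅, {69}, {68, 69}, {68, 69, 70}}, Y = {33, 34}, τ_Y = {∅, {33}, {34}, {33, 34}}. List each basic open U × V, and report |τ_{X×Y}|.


Basis B = {∅ × ∅, {69} × {33}, {69} × {34}, {68, 69} × {33}, {68, 69} × {34}, {69} × {33, 34}, {68, 69, 70} × {33}, {68, 69, 70} × {34}, {68, 69} × {33, 34}, {68, 69, 70} × {33, 34}}; |τ_{X×Y}| = 16.

Enumerate products U × V with U ∈ τ_X, V ∈ τ_Y (deduplicated):
  ∅ × ∅ = {} (∅)
  {69} × {33} = {(69,33)}
  {69} × {34} = {(69,34)}
  {68, 69} × {33} = {(68,33), (69,33)}
  {68, 69} × {34} = {(68,34), (69,34)}
  {69} × {33, 34} = {(69,33), (69,34)}
  {68, 69, 70} × {33} = {(68,33), (69,33), (70,33)}
  {68, 69, 70} × {34} = {(68,34), (69,34), (70,34)}
  {68, 69} × {33, 34} = {(68,33), (68,34), (69,33), (69,34)}
  {68, 69, 70} × {33, 34} = {(68,33), (68,34), (69,33), (69,34), (70,33), (70,34)}
These 10 distinct sets form the basis B.
Close under arbitrary unions to get τ_{X×Y}; counting gives |τ_{X×Y}| = 16.


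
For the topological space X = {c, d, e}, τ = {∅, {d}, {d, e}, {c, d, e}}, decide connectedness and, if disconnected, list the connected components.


(X, τ) is connected.

Find clopen sets (U ∈ τ with X ∖ U ∈ τ):
  U = ∅, X ∖ U = {c, d, e} — both open, so U is clopen.
  U = {c, d, e}, X ∖ U = ∅ — both open, so U is clopen.
Only trivial clopens (∅ and X) exist, so (X, τ) is connected.
Compute connected components by grouping points that agree on all clopens:
  component: {c, d, e}


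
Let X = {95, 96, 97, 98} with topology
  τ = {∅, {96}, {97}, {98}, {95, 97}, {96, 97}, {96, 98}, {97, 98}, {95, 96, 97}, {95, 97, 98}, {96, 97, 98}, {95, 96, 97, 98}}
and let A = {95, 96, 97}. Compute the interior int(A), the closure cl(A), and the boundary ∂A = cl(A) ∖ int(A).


int(A) = {95, 96, 97}, cl(A) = {95, 96, 97}, ∂A = ∅.

Closed sets in (X, τ) are complements of opens:
  closed(X, τ) = {∅, {95}, {96}, {98}, {95, 96}, {95, 97}, {95, 98}, {96, 98}, {95, 96, 97}, {95, 96, 98}, {95, 97, 98}, {95, 96, 97, 98}}.
int(A) = ⋃ {U ∈ τ : U ⊆ A}. Opens contained in A: ∅, {96}, {97}, {95, 97}, {96, 97}, {95, 96, 97}.
Taking the union of these: int(A) = {95, 96, 97}.
cl(A) = ⋂ {C closed : A ⊆ C}. Closed sets containing A: {95, 96, 97}, {95, 96, 97, 98}.
Intersecting these: cl(A) = {95, 96, 97}.
∂A = cl(A) ∖ int(A) = {95, 96, 97} ∖ {95, 96, 97} = ∅.


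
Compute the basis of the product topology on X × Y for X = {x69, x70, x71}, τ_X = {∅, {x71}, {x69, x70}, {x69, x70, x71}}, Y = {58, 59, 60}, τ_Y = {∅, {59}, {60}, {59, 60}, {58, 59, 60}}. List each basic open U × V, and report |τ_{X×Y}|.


Basis B = {∅ × ∅, {x71} × {59}, {x71} × {60}, {x69, x70} × {59}, {x69, x70} × {60}, {x71} × {59, 60}, {x69, x70, x71} × {59}, {x69, x70, x71} × {60}, {x71} × {58, 59, 60}, {x69, x70} × {59, 60}, {x69, x70} × {58, 59, 60}, {x69, x70, x71} × {59, 60}, {x69, x70, x71} × {58, 59, 60}}; |τ_{X×Y}| = 25.

Enumerate products U × V with U ∈ τ_X, V ∈ τ_Y (deduplicated):
  ∅ × ∅ = {} (∅)
  {x71} × {59} = {(x71,59)}
  {x71} × {60} = {(x71,60)}
  {x69, x70} × {59} = {(x69,59), (x70,59)}
  {x69, x70} × {60} = {(x69,60), (x70,60)}
  {x71} × {59, 60} = {(x71,59), (x71,60)}
  {x69, x70, x71} × {59} = {(x69,59), (x70,59), (x71,59)}
  {x69, x70, x71} × {60} = {(x69,60), (x70,60), (x71,60)}
  {x71} × {58, 59, 60} = {(x71,58), (x71,59), (x71,60)}
  {x69, x70} × {59, 60} = {(x69,59), (x69,60), (x70,59), (x70,60)}
  {x69, x70} × {58, 59, 60} = {(x69,58), (x69,59), (x69,60), (x70,58), (x70,59), (x70,60)}
  {x69, x70, x71} × {59, 60} = {(x69,59), (x69,60), (x70,59), (x70,60), (x71,59), (x71,60)}
  {x69, x70, x71} × {58, 59, 60} = {(x69,58), (x69,59), (x69,60), (x70,58), (x70,59), (x70,60), (x71,58), (x71,59), (x71,60)}
These 13 distinct sets form the basis B.
Close under arbitrary unions to get τ_{X×Y}; counting gives |τ_{X×Y}| = 25.


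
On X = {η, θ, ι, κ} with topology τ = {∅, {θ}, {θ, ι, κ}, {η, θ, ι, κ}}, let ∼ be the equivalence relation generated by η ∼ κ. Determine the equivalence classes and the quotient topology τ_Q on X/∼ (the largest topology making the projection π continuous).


X/∼ = {[η=κ], [θ], [ι]}; |τ_Q| = 3.

Equivalence classes: [η=κ], [θ], [ι].
Quotient map π: X → X/∼ sends η ↦ [η=κ], θ ↦ [θ], ι ↦ [ι], κ ↦ [η=κ].
For each subset V ⊆ X/∼, compute π^{-1}(V) ⊆ X and check whether π^{-1}(V) ∈ τ. V is open in τ_Q iff π^{-1}(V) ∈ τ.
  V = {}: π^{-1}(V) = ∅ ∈ τ ✓.
  V = {[η=κ]}: π^{-1}(V) = {η, κ} ∉ τ ✗.
  V = {[θ]}: π^{-1}(V) = {θ} ∈ τ ✓.
  V = {[η=κ], [θ]}: π^{-1}(V) = {η, θ, κ} ∉ τ ✗.
  V = {[ι]}: π^{-1}(V) = {ι} ∉ τ ✗.
  V = {[η=κ], [ι]}: π^{-1}(V) = {η, ι, κ} ∉ τ ✗.
  V = {[θ], [ι]}: π^{-1}(V) = {θ, ι} ∉ τ ✗.
  V = {[η=κ], [θ], [ι]}: π^{-1}(V) = {η, θ, ι, κ} ∈ τ ✓.
Open sets in the quotient: τ_Q = {{}, {[θ]}, {[η=κ], [θ], [ι]}} (3 elements).


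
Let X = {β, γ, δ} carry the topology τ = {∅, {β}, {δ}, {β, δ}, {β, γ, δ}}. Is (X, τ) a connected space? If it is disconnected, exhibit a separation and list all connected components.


(X, τ) is connected.

Find clopen sets (U ∈ τ with X ∖ U ∈ τ):
  U = ∅, X ∖ U = {β, γ, δ} — both open, so U is clopen.
  U = {β, γ, δ}, X ∖ U = ∅ — both open, so U is clopen.
Only trivial clopens (∅ and X) exist, so (X, τ) is connected.
Compute connected components by grouping points that agree on all clopens:
  component: {β, γ, δ}


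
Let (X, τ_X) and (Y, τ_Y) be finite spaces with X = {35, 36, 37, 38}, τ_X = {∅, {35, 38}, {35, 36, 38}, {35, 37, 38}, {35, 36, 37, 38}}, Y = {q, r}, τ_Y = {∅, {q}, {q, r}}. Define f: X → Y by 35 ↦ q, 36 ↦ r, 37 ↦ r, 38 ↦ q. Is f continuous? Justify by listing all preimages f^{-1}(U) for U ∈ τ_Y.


f IS continuous.

Compute f^{-1}(U) for each U ∈ τ_Y:
  U = ∅: f^{-1}(U) = ∅ ∈ τ_X ✓.
  U = {q}: f^{-1}(U) = {35, 38} ∈ τ_X ✓.
  U = {q, r}: f^{-1}(U) = {35, 36, 37, 38} ∈ τ_X ✓.
Every preimage lies in τ_X, so f IS continuous.


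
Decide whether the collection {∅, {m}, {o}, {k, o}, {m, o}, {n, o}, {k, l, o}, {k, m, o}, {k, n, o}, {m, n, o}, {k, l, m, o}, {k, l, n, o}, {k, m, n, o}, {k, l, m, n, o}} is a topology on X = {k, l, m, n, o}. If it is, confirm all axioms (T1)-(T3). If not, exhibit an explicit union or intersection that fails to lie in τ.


τ IS a topology on X.

Axiom (T1): ∅ ∈ τ? Yes; X ∈ τ? Yes.
Axiom (T2/T3): check pairwise unions and intersections of members of τ.
All pairwise intersections and unions checked — each lies in τ. Therefore τ satisfies (T1), (T2), (T3): it IS a topology on X.


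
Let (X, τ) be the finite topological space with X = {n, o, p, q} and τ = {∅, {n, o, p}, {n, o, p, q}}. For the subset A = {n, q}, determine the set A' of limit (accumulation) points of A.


A' = {o, p, q}

For each x ∈ X, list the open sets U ∈ τ with x ∈ U, then check whether U ∩ (A ∖ {x}) ≠ ∅ for every such U.
  x = n: open {n, o, p} ∋ x has {n, o, p} ∩ (A ∖ {n}) = ∅, so x is NOT a limit point.
  x = o: opens ∋ x are {n, o, p}, {n, o, p, q}; each meets A ∖ {o}, so x IS a limit point.
  x = p: opens ∋ x are {n, o, p}, {n, o, p, q}; each meets A ∖ {p}, so x IS a limit point.
  x = q: opens ∋ x are {n, o, p, q}; each meets A ∖ {q}, so x IS a limit point.
Collecting: A' = {o, p, q}.


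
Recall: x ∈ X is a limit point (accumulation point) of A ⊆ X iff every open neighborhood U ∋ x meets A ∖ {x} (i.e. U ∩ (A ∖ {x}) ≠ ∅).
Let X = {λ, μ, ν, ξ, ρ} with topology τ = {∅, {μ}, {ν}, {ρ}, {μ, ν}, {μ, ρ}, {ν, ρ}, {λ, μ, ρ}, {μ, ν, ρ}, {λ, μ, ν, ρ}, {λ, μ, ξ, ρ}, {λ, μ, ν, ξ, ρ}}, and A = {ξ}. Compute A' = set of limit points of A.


A' = ∅

For each x ∈ X, list the open sets U ∈ τ with x ∈ U, then check whether U ∩ (A ∖ {x}) ≠ ∅ for every such U.
  x = λ: open {λ, μ, ρ} ∋ x has {λ, μ, ρ} ∩ (A ∖ {λ}) = ∅, so x is NOT a limit point.
  x = μ: open {μ} ∋ x has {μ} ∩ (A ∖ {μ}) = ∅, so x is NOT a limit point.
  x = ν: open {ν} ∋ x has {ν} ∩ (A ∖ {ν}) = ∅, so x is NOT a limit point.
  x = ξ: open {λ, μ, ξ, ρ} ∋ x has {λ, μ, ξ, ρ} ∩ (A ∖ {ξ}) = ∅, so x is NOT a limit point.
  x = ρ: open {ρ} ∋ x has {ρ} ∩ (A ∖ {ρ}) = ∅, so x is NOT a limit point.
Collecting: A' = ∅.


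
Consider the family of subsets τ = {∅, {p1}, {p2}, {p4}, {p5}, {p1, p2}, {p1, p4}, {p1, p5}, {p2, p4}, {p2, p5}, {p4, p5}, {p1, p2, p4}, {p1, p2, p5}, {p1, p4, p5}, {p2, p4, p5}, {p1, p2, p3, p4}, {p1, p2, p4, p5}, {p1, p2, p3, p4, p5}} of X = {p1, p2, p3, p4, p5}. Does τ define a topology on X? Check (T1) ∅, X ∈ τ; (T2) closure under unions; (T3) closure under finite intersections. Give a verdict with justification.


τ IS a topology on X.

Axiom (T1): ∅ ∈ τ? Yes; X ∈ τ? Yes.
Axiom (T2/T3): check pairwise unions and intersections of members of τ.
All pairwise intersections and unions checked — each lies in τ. Therefore τ satisfies (T1), (T2), (T3): it IS a topology on X.


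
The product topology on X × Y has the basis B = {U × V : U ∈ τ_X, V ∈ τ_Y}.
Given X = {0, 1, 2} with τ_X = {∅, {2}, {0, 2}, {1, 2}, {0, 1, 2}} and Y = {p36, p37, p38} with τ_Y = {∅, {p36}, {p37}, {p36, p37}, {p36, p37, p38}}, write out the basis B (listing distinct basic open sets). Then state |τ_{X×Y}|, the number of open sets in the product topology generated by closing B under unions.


Basis B = {∅ × ∅, {2} × {p36}, {2} × {p37}, {0, 2} × {p36}, {0, 2} × {p37}, {1, 2} × {p36}, {1, 2} × {p37}, {2} × {p36, p37}, {0, 1, 2} × {p36}, {0, 1, 2} × {p37}, {2} × {p36, p37, p38}, {0, 2} × {p36, p37}, {1, 2} × {p36, p37}, {0, 2} × {p36, p37, p38}, {0, 1, 2} × {p36, p37}, {1, 2} × {p36, p37, p38}, {0, 1, 2} × {p36, p37, p38}}; |τ_{X×Y}| = 50.

Enumerate products U × V with U ∈ τ_X, V ∈ τ_Y (deduplicated):
  ∅ × ∅ = {} (∅)
  {2} × {p36} = {(2,p36)}
  {2} × {p37} = {(2,p37)}
  {0, 2} × {p36} = {(0,p36), (2,p36)}
  {0, 2} × {p37} = {(0,p37), (2,p37)}
  {1, 2} × {p36} = {(1,p36), (2,p36)}
  {1, 2} × {p37} = {(1,p37), (2,p37)}
  {2} × {p36, p37} = {(2,p36), (2,p37)}
  {0, 1, 2} × {p36} = {(0,p36), (1,p36), (2,p36)}
  {0, 1, 2} × {p37} = {(0,p37), (1,p37), (2,p37)}
  {2} × {p36, p37, p38} = {(2,p36), (2,p37), (2,p38)}
  {0, 2} × {p36, p37} = {(0,p36), (0,p37), (2,p36), (2,p37)}
  {1, 2} × {p36, p37} = {(1,p36), (1,p37), (2,p36), (2,p37)}
  {0, 2} × {p36, p37, p38} = {(0,p36), (0,p37), (0,p38), (2,p36), (2,p37), (2,p38)}
  {0, 1, 2} × {p36, p37} = {(0,p36), (0,p37), (1,p36), (1,p37), (2,p36), (2,p37)}
  {1, 2} × {p36, p37, p38} = {(1,p36), (1,p37), (1,p38), (2,p36), (2,p37), (2,p38)}
  {0, 1, 2} × {p36, p37, p38} = {(0,p36), (0,p37), (0,p38), (1,p36), (1,p37), (1,p38), (2,p36), (2,p37), (2,p38)}
These 17 distinct sets form the basis B.
Close under arbitrary unions to get τ_{X×Y}; counting gives |τ_{X×Y}| = 50.


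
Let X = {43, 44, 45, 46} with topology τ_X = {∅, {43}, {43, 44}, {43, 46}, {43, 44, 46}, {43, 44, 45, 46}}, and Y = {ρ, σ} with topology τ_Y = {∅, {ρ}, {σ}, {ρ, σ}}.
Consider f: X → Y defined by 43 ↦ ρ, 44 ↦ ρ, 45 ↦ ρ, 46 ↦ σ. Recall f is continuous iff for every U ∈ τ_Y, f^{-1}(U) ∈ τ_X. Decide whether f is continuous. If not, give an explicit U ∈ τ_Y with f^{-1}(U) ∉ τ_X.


f is NOT continuous.

Compute f^{-1}(U) for each U ∈ τ_Y:
  U = ∅: f^{-1}(U) = ∅ ∈ τ_X ✓.
  U = {ρ}: f^{-1}(U) = {43, 44, 45} ∉ τ_X ✗.
  U = {σ}: f^{-1}(U) = {46} ∉ τ_X ✗.
  U = {ρ, σ}: f^{-1}(U) = {43, 44, 45, 46} ∈ τ_X ✓.
Found U = {ρ} with f^{-1}(U) = {43, 44, 45} not in τ_X. Therefore f is NOT continuous.


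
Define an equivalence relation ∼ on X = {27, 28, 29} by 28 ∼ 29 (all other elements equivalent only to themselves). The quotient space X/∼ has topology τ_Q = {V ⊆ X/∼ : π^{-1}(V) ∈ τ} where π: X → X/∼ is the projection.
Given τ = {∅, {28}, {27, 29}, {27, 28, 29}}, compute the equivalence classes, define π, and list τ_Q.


X/∼ = {[27], [28=29]}; |τ_Q| = 2.

Equivalence classes: [27], [28=29].
Quotient map π: X → X/∼ sends 27 ↦ [27], 28 ↦ [28=29], 29 ↦ [28=29].
For each subset V ⊆ X/∼, compute π^{-1}(V) ⊆ X and check whether π^{-1}(V) ∈ τ. V is open in τ_Q iff π^{-1}(V) ∈ τ.
  V = {}: π^{-1}(V) = ∅ ∈ τ ✓.
  V = {[27]}: π^{-1}(V) = {27} ∉ τ ✗.
  V = {[28=29]}: π^{-1}(V) = {28, 29} ∉ τ ✗.
  V = {[27], [28=29]}: π^{-1}(V) = {27, 28, 29} ∈ τ ✓.
Open sets in the quotient: τ_Q = {{}, {[27], [28=29]}} (2 elements).
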